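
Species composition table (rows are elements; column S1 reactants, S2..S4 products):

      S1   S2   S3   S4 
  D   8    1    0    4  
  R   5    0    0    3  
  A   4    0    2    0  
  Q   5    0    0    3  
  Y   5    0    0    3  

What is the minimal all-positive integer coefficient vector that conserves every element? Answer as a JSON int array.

Coefficients: [3, 4, 6, 5]

D: 3·8 = 24 | 4·1+6·0+5·4 = 24
R: 3·5 = 15 | 4·0+6·0+5·3 = 15
A: 3·4 = 12 | 4·0+6·2+5·0 = 12
Q: 3·5 = 15 | 4·0+6·0+5·3 = 15
Y: 3·5 = 15 | 4·0+6·0+5·3 = 15
gcd(3,4,6,5) = 1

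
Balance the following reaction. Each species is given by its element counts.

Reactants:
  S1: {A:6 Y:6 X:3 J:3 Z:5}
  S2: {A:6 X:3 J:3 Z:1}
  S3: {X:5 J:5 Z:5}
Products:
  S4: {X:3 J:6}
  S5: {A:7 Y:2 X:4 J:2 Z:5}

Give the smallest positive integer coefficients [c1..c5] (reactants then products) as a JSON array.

Coefficients: [2, 5, 3, 4, 6]

A: 2·6+5·6+3·0 = 42 | 4·0+6·7 = 42
Y: 2·6+5·0+3·0 = 12 | 4·0+6·2 = 12
X: 2·3+5·3+3·5 = 36 | 4·3+6·4 = 36
J: 2·3+5·3+3·5 = 36 | 4·6+6·2 = 36
Z: 2·5+5·1+3·5 = 30 | 4·0+6·5 = 30
gcd(2,5,3,4,6) = 1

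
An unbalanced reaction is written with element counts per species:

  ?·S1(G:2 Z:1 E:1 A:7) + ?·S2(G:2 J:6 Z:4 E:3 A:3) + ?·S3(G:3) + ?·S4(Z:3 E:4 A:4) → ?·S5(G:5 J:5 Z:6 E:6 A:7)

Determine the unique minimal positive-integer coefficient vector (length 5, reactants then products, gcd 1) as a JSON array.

G: 1·2+5·2+6·3+5·0 = 30 | 6·5 = 30
J: 1·0+5·6+6·0+5·0 = 30 | 6·5 = 30
Z: 1·1+5·4+6·0+5·3 = 36 | 6·6 = 36
E: 1·1+5·3+6·0+5·4 = 36 | 6·6 = 36
A: 1·7+5·3+6·0+5·4 = 42 | 6·7 = 42
gcd(1,5,6,5,6) = 1

Coefficients: [1, 5, 6, 5, 6]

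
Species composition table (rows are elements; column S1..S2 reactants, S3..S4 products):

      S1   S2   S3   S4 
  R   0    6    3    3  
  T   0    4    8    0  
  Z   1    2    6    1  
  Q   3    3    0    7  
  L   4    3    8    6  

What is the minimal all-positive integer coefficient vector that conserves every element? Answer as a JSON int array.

R: 5·0+2·6 = 12 | 1·3+3·3 = 12
T: 5·0+2·4 = 8 | 1·8+3·0 = 8
Z: 5·1+2·2 = 9 | 1·6+3·1 = 9
Q: 5·3+2·3 = 21 | 1·0+3·7 = 21
L: 5·4+2·3 = 26 | 1·8+3·6 = 26
gcd(5,2,1,3) = 1

Coefficients: [5, 2, 1, 3]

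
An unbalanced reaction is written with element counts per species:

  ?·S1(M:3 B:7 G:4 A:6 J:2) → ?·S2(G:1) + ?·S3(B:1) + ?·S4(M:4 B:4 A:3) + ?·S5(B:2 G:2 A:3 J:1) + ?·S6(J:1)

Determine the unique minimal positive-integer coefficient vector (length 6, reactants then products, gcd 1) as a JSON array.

M: 4·3 = 12 | 6·0+6·0+3·4+5·0+3·0 = 12
B: 4·7 = 28 | 6·0+6·1+3·4+5·2+3·0 = 28
G: 4·4 = 16 | 6·1+6·0+3·0+5·2+3·0 = 16
A: 4·6 = 24 | 6·0+6·0+3·3+5·3+3·0 = 24
J: 4·2 = 8 | 6·0+6·0+3·0+5·1+3·1 = 8
gcd(4,6,6,3,5,3) = 1

Coefficients: [4, 6, 6, 3, 5, 3]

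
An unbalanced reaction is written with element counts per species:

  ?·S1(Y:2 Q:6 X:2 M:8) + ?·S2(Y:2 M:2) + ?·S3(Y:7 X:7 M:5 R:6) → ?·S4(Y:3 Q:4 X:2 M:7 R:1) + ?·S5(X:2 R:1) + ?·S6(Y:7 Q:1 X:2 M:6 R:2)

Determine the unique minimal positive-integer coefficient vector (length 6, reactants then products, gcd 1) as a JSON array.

Coefficients: [3, 3, 2, 4, 4, 2]

Y: 3·2+3·2+2·7 = 26 | 4·3+4·0+2·7 = 26
Q: 3·6+3·0+2·0 = 18 | 4·4+4·0+2·1 = 18
X: 3·2+3·0+2·7 = 20 | 4·2+4·2+2·2 = 20
M: 3·8+3·2+2·5 = 40 | 4·7+4·0+2·6 = 40
R: 3·0+3·0+2·6 = 12 | 4·1+4·1+2·2 = 12
gcd(3,3,2,4,4,2) = 1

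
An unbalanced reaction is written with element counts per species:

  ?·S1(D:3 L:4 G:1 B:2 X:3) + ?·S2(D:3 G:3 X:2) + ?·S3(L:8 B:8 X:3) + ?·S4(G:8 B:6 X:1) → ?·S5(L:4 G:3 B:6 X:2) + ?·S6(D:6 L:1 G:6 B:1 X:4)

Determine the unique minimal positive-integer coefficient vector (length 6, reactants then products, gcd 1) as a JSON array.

Coefficients: [3, 5, 2, 3, 6, 4]

D: 3·3+5·3+2·0+3·0 = 24 | 6·0+4·6 = 24
L: 3·4+5·0+2·8+3·0 = 28 | 6·4+4·1 = 28
G: 3·1+5·3+2·0+3·8 = 42 | 6·3+4·6 = 42
B: 3·2+5·0+2·8+3·6 = 40 | 6·6+4·1 = 40
X: 3·3+5·2+2·3+3·1 = 28 | 6·2+4·4 = 28
gcd(3,5,2,3,6,4) = 1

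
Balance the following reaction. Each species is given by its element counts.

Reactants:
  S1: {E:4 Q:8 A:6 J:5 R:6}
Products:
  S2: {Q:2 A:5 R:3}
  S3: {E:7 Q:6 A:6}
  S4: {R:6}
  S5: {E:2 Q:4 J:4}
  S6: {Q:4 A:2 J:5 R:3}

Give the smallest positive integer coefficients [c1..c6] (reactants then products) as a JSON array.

E: 6·4 = 24 | 4·0+2·7+3·0+5·2+2·0 = 24
Q: 6·8 = 48 | 4·2+2·6+3·0+5·4+2·4 = 48
A: 6·6 = 36 | 4·5+2·6+3·0+5·0+2·2 = 36
J: 6·5 = 30 | 4·0+2·0+3·0+5·4+2·5 = 30
R: 6·6 = 36 | 4·3+2·0+3·6+5·0+2·3 = 36
gcd(6,4,2,3,5,2) = 1

Coefficients: [6, 4, 2, 3, 5, 2]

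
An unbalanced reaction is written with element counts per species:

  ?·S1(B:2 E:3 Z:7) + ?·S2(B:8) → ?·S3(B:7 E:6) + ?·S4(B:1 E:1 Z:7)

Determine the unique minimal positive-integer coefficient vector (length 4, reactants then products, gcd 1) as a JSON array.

B: 6·2+1·8 = 20 | 2·7+6·1 = 20
E: 6·3+1·0 = 18 | 2·6+6·1 = 18
Z: 6·7+1·0 = 42 | 2·0+6·7 = 42
gcd(6,1,2,6) = 1

Coefficients: [6, 1, 2, 6]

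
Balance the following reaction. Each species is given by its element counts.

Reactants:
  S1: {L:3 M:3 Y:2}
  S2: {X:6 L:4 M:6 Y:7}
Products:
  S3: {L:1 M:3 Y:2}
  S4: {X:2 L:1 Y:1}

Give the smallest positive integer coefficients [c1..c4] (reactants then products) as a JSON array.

Coefficients: [1, 2, 5, 6]

X: 1·0+2·6 = 12 | 5·0+6·2 = 12
L: 1·3+2·4 = 11 | 5·1+6·1 = 11
M: 1·3+2·6 = 15 | 5·3+6·0 = 15
Y: 1·2+2·7 = 16 | 5·2+6·1 = 16
gcd(1,2,5,6) = 1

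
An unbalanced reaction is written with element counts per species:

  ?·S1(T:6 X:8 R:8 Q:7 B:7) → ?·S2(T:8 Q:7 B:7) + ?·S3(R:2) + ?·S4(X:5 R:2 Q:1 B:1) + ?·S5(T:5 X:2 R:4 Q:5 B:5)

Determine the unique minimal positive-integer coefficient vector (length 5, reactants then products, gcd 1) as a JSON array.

T: 3·6 = 18 | 1·8+4·0+4·0+2·5 = 18
X: 3·8 = 24 | 1·0+4·0+4·5+2·2 = 24
R: 3·8 = 24 | 1·0+4·2+4·2+2·4 = 24
Q: 3·7 = 21 | 1·7+4·0+4·1+2·5 = 21
B: 3·7 = 21 | 1·7+4·0+4·1+2·5 = 21
gcd(3,1,4,4,2) = 1

Coefficients: [3, 1, 4, 4, 2]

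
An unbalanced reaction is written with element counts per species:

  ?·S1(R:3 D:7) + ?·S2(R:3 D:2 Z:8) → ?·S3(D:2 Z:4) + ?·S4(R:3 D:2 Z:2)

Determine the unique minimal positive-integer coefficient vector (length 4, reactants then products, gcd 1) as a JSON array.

Coefficients: [2, 4, 5, 6]

R: 2·3+4·3 = 18 | 5·0+6·3 = 18
D: 2·7+4·2 = 22 | 5·2+6·2 = 22
Z: 2·0+4·8 = 32 | 5·4+6·2 = 32
gcd(2,4,5,6) = 1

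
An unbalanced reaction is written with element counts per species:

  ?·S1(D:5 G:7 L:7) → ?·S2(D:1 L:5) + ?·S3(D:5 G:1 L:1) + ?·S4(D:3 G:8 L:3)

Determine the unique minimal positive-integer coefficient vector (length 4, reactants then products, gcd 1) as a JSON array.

Coefficients: [6, 5, 2, 5]

D: 6·5 = 30 | 5·1+2·5+5·3 = 30
G: 6·7 = 42 | 5·0+2·1+5·8 = 42
L: 6·7 = 42 | 5·5+2·1+5·3 = 42
gcd(6,5,2,5) = 1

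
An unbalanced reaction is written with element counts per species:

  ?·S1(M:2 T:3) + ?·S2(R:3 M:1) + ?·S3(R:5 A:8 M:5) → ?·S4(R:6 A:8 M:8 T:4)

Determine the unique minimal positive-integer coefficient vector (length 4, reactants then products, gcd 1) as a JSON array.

R: 4·0+1·3+3·5 = 18 | 3·6 = 18
A: 4·0+1·0+3·8 = 24 | 3·8 = 24
M: 4·2+1·1+3·5 = 24 | 3·8 = 24
T: 4·3+1·0+3·0 = 12 | 3·4 = 12
gcd(4,1,3,3) = 1

Coefficients: [4, 1, 3, 3]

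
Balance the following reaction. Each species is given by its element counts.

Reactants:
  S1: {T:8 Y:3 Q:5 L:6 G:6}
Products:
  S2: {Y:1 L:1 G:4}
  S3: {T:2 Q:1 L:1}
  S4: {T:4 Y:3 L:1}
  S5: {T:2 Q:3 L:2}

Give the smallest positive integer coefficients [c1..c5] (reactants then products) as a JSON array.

T: 2·8 = 16 | 3·0+4·2+1·4+2·2 = 16
Y: 2·3 = 6 | 3·1+4·0+1·3+2·0 = 6
Q: 2·5 = 10 | 3·0+4·1+1·0+2·3 = 10
L: 2·6 = 12 | 3·1+4·1+1·1+2·2 = 12
G: 2·6 = 12 | 3·4+4·0+1·0+2·0 = 12
gcd(2,3,4,1,2) = 1

Coefficients: [2, 3, 4, 1, 2]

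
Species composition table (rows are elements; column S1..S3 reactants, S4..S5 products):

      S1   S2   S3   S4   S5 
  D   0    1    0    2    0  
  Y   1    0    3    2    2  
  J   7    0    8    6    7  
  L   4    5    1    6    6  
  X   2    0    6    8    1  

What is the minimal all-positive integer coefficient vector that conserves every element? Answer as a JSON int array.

D: 2·0+6·1+4·0 = 6 | 3·2+4·0 = 6
Y: 2·1+6·0+4·3 = 14 | 3·2+4·2 = 14
J: 2·7+6·0+4·8 = 46 | 3·6+4·7 = 46
L: 2·4+6·5+4·1 = 42 | 3·6+4·6 = 42
X: 2·2+6·0+4·6 = 28 | 3·8+4·1 = 28
gcd(2,6,4,3,4) = 1

Coefficients: [2, 6, 4, 3, 4]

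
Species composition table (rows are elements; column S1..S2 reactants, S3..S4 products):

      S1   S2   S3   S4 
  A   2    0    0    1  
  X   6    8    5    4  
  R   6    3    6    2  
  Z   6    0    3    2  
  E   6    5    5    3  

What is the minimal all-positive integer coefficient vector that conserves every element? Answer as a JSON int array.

A: 3·2+2·0 = 6 | 2·0+6·1 = 6
X: 3·6+2·8 = 34 | 2·5+6·4 = 34
R: 3·6+2·3 = 24 | 2·6+6·2 = 24
Z: 3·6+2·0 = 18 | 2·3+6·2 = 18
E: 3·6+2·5 = 28 | 2·5+6·3 = 28
gcd(3,2,2,6) = 1

Coefficients: [3, 2, 2, 6]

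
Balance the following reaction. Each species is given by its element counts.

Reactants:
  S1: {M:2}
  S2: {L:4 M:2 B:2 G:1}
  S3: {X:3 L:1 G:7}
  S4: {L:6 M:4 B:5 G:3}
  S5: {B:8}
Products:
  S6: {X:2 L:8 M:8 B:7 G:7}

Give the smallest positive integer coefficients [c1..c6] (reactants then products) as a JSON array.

Coefficients: [6, 4, 2, 1, 1, 3]

X: 6·0+4·0+2·3+1·0+1·0 = 6 | 3·2 = 6
L: 6·0+4·4+2·1+1·6+1·0 = 24 | 3·8 = 24
M: 6·2+4·2+2·0+1·4+1·0 = 24 | 3·8 = 24
B: 6·0+4·2+2·0+1·5+1·8 = 21 | 3·7 = 21
G: 6·0+4·1+2·7+1·3+1·0 = 21 | 3·7 = 21
gcd(6,4,2,1,1,3) = 1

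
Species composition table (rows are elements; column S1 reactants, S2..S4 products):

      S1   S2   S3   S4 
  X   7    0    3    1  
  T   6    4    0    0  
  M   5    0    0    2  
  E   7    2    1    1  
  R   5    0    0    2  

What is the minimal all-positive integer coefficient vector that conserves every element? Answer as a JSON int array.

Coefficients: [2, 3, 3, 5]

X: 2·7 = 14 | 3·0+3·3+5·1 = 14
T: 2·6 = 12 | 3·4+3·0+5·0 = 12
M: 2·5 = 10 | 3·0+3·0+5·2 = 10
E: 2·7 = 14 | 3·2+3·1+5·1 = 14
R: 2·5 = 10 | 3·0+3·0+5·2 = 10
gcd(2,3,3,5) = 1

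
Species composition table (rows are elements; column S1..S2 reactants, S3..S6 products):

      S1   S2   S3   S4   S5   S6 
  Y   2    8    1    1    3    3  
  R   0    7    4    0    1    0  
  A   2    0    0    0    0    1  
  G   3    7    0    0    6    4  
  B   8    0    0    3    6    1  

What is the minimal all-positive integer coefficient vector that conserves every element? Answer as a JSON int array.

Y: 3·2+3·8 = 30 | 5·1+4·1+1·3+6·3 = 30
R: 3·0+3·7 = 21 | 5·4+4·0+1·1+6·0 = 21
A: 3·2+3·0 = 6 | 5·0+4·0+1·0+6·1 = 6
G: 3·3+3·7 = 30 | 5·0+4·0+1·6+6·4 = 30
B: 3·8+3·0 = 24 | 5·0+4·3+1·6+6·1 = 24
gcd(3,3,5,4,1,6) = 1

Coefficients: [3, 3, 5, 4, 1, 6]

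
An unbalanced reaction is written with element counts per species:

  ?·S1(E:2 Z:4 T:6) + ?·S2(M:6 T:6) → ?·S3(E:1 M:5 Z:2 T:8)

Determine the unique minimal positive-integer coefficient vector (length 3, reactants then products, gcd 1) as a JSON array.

Coefficients: [3, 5, 6]

E: 3·2+5·0 = 6 | 6·1 = 6
M: 3·0+5·6 = 30 | 6·5 = 30
Z: 3·4+5·0 = 12 | 6·2 = 12
T: 3·6+5·6 = 48 | 6·8 = 48
gcd(3,5,6) = 1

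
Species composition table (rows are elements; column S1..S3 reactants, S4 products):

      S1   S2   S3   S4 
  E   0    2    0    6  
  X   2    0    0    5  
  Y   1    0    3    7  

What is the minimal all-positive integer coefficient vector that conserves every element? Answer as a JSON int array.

E: 5·0+6·2+3·0 = 12 | 2·6 = 12
X: 5·2+6·0+3·0 = 10 | 2·5 = 10
Y: 5·1+6·0+3·3 = 14 | 2·7 = 14
gcd(5,6,3,2) = 1

Coefficients: [5, 6, 3, 2]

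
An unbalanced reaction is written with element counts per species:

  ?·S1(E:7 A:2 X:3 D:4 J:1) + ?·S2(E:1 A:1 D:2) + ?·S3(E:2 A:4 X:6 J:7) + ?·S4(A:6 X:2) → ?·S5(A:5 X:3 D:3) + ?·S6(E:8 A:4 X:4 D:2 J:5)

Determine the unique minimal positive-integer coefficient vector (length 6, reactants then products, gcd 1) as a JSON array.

E: 4·7+6·1+3·2+4·0 = 40 | 6·0+5·8 = 40
A: 4·2+6·1+3·4+4·6 = 50 | 6·5+5·4 = 50
X: 4·3+6·0+3·6+4·2 = 38 | 6·3+5·4 = 38
D: 4·4+6·2+3·0+4·0 = 28 | 6·3+5·2 = 28
J: 4·1+6·0+3·7+4·0 = 25 | 6·0+5·5 = 25
gcd(4,6,3,4,6,5) = 1

Coefficients: [4, 6, 3, 4, 6, 5]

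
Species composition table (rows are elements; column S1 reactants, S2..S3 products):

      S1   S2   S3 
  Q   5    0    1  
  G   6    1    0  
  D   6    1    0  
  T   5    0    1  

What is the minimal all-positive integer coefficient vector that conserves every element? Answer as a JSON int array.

Coefficients: [1, 6, 5]

Q: 1·5 = 5 | 6·0+5·1 = 5
G: 1·6 = 6 | 6·1+5·0 = 6
D: 1·6 = 6 | 6·1+5·0 = 6
T: 1·5 = 5 | 6·0+5·1 = 5
gcd(1,6,5) = 1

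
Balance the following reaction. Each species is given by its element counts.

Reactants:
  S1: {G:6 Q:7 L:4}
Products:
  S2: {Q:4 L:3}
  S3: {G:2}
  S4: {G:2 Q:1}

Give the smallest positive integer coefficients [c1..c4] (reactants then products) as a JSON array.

Coefficients: [3, 4, 4, 5]

G: 3·6 = 18 | 4·0+4·2+5·2 = 18
Q: 3·7 = 21 | 4·4+4·0+5·1 = 21
L: 3·4 = 12 | 4·3+4·0+5·0 = 12
gcd(3,4,4,5) = 1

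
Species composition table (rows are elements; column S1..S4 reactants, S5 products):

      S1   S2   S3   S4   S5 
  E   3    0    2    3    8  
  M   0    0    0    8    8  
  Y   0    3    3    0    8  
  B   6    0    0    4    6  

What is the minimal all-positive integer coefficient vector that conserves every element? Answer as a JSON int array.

Coefficients: [1, 2, 6, 3, 3]

E: 1·3+2·0+6·2+3·3 = 24 | 3·8 = 24
M: 1·0+2·0+6·0+3·8 = 24 | 3·8 = 24
Y: 1·0+2·3+6·3+3·0 = 24 | 3·8 = 24
B: 1·6+2·0+6·0+3·4 = 18 | 3·6 = 18
gcd(1,2,6,3,3) = 1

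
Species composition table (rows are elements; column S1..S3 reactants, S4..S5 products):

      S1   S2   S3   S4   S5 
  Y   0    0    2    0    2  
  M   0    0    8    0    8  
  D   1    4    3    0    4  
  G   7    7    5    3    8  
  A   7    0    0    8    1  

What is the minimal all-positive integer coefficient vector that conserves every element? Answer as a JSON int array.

Y: 2·0+1·0+6·2 = 12 | 1·0+6·2 = 12
M: 2·0+1·0+6·8 = 48 | 1·0+6·8 = 48
D: 2·1+1·4+6·3 = 24 | 1·0+6·4 = 24
G: 2·7+1·7+6·5 = 51 | 1·3+6·8 = 51
A: 2·7+1·0+6·0 = 14 | 1·8+6·1 = 14
gcd(2,1,6,1,6) = 1

Coefficients: [2, 1, 6, 1, 6]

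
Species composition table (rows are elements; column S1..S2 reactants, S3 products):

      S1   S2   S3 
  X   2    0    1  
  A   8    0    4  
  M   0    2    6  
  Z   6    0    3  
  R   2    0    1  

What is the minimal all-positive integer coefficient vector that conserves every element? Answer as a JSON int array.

Coefficients: [1, 6, 2]

X: 1·2+6·0 = 2 | 2·1 = 2
A: 1·8+6·0 = 8 | 2·4 = 8
M: 1·0+6·2 = 12 | 2·6 = 12
Z: 1·6+6·0 = 6 | 2·3 = 6
R: 1·2+6·0 = 2 | 2·1 = 2
gcd(1,6,2) = 1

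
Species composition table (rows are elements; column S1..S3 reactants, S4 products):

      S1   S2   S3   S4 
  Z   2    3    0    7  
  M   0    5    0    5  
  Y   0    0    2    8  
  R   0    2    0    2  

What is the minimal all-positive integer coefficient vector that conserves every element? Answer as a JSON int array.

Z: 2·2+1·3+4·0 = 7 | 1·7 = 7
M: 2·0+1·5+4·0 = 5 | 1·5 = 5
Y: 2·0+1·0+4·2 = 8 | 1·8 = 8
R: 2·0+1·2+4·0 = 2 | 1·2 = 2
gcd(2,1,4,1) = 1

Coefficients: [2, 1, 4, 1]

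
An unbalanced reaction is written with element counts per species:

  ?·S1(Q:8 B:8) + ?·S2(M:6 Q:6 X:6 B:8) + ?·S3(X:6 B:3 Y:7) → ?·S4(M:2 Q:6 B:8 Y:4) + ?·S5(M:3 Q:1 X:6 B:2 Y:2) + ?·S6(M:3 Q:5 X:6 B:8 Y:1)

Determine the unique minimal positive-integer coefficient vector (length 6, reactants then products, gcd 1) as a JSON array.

M: 1·0+6·6+4·0 = 36 | 3·2+6·3+4·3 = 36
Q: 1·8+6·6+4·0 = 44 | 3·6+6·1+4·5 = 44
X: 1·0+6·6+4·6 = 60 | 3·0+6·6+4·6 = 60
B: 1·8+6·8+4·3 = 68 | 3·8+6·2+4·8 = 68
Y: 1·0+6·0+4·7 = 28 | 3·4+6·2+4·1 = 28
gcd(1,6,4,3,6,4) = 1

Coefficients: [1, 6, 4, 3, 6, 4]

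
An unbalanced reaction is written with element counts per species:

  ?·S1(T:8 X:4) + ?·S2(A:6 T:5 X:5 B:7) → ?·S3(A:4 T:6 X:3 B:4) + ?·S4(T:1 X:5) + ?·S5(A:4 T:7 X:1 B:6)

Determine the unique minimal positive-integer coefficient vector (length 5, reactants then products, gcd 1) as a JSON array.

A: 4·0+6·6 = 36 | 6·4+5·0+3·4 = 36
T: 4·8+6·5 = 62 | 6·6+5·1+3·7 = 62
X: 4·4+6·5 = 46 | 6·3+5·5+3·1 = 46
B: 4·0+6·7 = 42 | 6·4+5·0+3·6 = 42
gcd(4,6,6,5,3) = 1

Coefficients: [4, 6, 6, 5, 3]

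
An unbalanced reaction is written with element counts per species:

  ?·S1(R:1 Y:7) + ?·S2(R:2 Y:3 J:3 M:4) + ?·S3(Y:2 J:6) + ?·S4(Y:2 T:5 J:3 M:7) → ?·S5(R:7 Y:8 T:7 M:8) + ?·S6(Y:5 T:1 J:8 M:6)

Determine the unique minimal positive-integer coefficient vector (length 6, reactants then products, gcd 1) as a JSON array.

R: 2·1+6·2+3·0+4·0 = 14 | 2·7+6·0 = 14
Y: 2·7+6·3+3·2+4·2 = 46 | 2·8+6·5 = 46
T: 2·0+6·0+3·0+4·5 = 20 | 2·7+6·1 = 20
J: 2·0+6·3+3·6+4·3 = 48 | 2·0+6·8 = 48
M: 2·0+6·4+3·0+4·7 = 52 | 2·8+6·6 = 52
gcd(2,6,3,4,2,6) = 1

Coefficients: [2, 6, 3, 4, 2, 6]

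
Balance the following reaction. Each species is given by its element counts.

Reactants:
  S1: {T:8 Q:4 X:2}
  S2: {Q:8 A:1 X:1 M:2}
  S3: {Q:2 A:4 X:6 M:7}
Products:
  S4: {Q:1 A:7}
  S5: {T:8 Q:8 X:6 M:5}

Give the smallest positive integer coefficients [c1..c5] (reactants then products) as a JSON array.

Coefficients: [5, 2, 3, 2, 5]

T: 5·8+2·0+3·0 = 40 | 2·0+5·8 = 40
Q: 5·4+2·8+3·2 = 42 | 2·1+5·8 = 42
A: 5·0+2·1+3·4 = 14 | 2·7+5·0 = 14
X: 5·2+2·1+3·6 = 30 | 2·0+5·6 = 30
M: 5·0+2·2+3·7 = 25 | 2·0+5·5 = 25
gcd(5,2,3,2,5) = 1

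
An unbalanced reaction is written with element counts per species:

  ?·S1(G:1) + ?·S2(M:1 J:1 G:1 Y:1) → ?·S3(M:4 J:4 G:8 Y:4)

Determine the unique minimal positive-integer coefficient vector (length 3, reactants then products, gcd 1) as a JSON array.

M: 4·0+4·1 = 4 | 1·4 = 4
J: 4·0+4·1 = 4 | 1·4 = 4
G: 4·1+4·1 = 8 | 1·8 = 8
Y: 4·0+4·1 = 4 | 1·4 = 4
gcd(4,4,1) = 1

Coefficients: [4, 4, 1]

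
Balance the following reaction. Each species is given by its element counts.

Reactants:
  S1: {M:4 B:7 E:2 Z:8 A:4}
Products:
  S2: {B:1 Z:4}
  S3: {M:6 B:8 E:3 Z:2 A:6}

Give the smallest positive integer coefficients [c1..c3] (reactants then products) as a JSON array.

M: 3·4 = 12 | 5·0+2·6 = 12
B: 3·7 = 21 | 5·1+2·8 = 21
E: 3·2 = 6 | 5·0+2·3 = 6
Z: 3·8 = 24 | 5·4+2·2 = 24
A: 3·4 = 12 | 5·0+2·6 = 12
gcd(3,5,2) = 1

Coefficients: [3, 5, 2]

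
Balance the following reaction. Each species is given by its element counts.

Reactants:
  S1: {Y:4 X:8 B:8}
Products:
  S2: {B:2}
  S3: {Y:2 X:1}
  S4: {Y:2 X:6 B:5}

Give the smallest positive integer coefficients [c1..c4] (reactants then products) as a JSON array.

Y: 5·4 = 20 | 5·0+4·2+6·2 = 20
X: 5·8 = 40 | 5·0+4·1+6·6 = 40
B: 5·8 = 40 | 5·2+4·0+6·5 = 40
gcd(5,5,4,6) = 1

Coefficients: [5, 5, 4, 6]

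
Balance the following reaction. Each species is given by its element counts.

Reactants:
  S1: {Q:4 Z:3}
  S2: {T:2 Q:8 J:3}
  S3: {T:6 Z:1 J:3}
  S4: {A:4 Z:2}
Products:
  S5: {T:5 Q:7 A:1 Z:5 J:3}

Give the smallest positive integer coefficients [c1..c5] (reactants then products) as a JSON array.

Coefficients: [5, 1, 3, 1, 4]

T: 5·0+1·2+3·6+1·0 = 20 | 4·5 = 20
Q: 5·4+1·8+3·0+1·0 = 28 | 4·7 = 28
A: 5·0+1·0+3·0+1·4 = 4 | 4·1 = 4
Z: 5·3+1·0+3·1+1·2 = 20 | 4·5 = 20
J: 5·0+1·3+3·3+1·0 = 12 | 4·3 = 12
gcd(5,1,3,1,4) = 1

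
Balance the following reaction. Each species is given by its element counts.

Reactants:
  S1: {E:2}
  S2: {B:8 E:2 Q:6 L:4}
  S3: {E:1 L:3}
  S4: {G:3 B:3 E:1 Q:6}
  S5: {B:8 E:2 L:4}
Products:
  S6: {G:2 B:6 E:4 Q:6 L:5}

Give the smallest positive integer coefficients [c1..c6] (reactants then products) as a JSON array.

Coefficients: [4, 2, 6, 4, 1, 6]

G: 4·0+2·0+6·0+4·3+1·0 = 12 | 6·2 = 12
B: 4·0+2·8+6·0+4·3+1·8 = 36 | 6·6 = 36
E: 4·2+2·2+6·1+4·1+1·2 = 24 | 6·4 = 24
Q: 4·0+2·6+6·0+4·6+1·0 = 36 | 6·6 = 36
L: 4·0+2·4+6·3+4·0+1·4 = 30 | 6·5 = 30
gcd(4,2,6,4,1,6) = 1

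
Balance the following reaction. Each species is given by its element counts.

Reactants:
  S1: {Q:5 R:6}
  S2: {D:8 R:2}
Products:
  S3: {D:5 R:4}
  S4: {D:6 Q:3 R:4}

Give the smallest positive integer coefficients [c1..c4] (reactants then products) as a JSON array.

D: 3·0+5·8 = 40 | 2·5+5·6 = 40
Q: 3·5+5·0 = 15 | 2·0+5·3 = 15
R: 3·6+5·2 = 28 | 2·4+5·4 = 28
gcd(3,5,2,5) = 1

Coefficients: [3, 5, 2, 5]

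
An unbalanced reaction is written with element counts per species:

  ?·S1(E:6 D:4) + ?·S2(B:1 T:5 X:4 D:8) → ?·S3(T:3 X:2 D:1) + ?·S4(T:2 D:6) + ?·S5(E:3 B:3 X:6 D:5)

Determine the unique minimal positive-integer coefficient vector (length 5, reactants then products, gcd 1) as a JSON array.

E: 1·6+6·0 = 6 | 6·0+6·0+2·3 = 6
B: 1·0+6·1 = 6 | 6·0+6·0+2·3 = 6
T: 1·0+6·5 = 30 | 6·3+6·2+2·0 = 30
X: 1·0+6·4 = 24 | 6·2+6·0+2·6 = 24
D: 1·4+6·8 = 52 | 6·1+6·6+2·5 = 52
gcd(1,6,6,6,2) = 1

Coefficients: [1, 6, 6, 6, 2]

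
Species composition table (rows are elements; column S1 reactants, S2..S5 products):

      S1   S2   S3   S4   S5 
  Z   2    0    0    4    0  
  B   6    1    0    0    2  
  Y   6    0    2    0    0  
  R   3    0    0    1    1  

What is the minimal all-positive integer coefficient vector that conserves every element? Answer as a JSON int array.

Coefficients: [2, 2, 6, 1, 5]

Z: 2·2 = 4 | 2·0+6·0+1·4+5·0 = 4
B: 2·6 = 12 | 2·1+6·0+1·0+5·2 = 12
Y: 2·6 = 12 | 2·0+6·2+1·0+5·0 = 12
R: 2·3 = 6 | 2·0+6·0+1·1+5·1 = 6
gcd(2,2,6,1,5) = 1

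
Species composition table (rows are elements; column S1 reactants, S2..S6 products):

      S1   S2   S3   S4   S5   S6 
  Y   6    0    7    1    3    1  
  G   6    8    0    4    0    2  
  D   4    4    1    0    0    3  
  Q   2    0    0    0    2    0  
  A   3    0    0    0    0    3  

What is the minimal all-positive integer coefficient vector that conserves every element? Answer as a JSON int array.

Y: 5·6 = 30 | 1·0+1·7+3·1+5·3+5·1 = 30
G: 5·6 = 30 | 1·8+1·0+3·4+5·0+5·2 = 30
D: 5·4 = 20 | 1·4+1·1+3·0+5·0+5·3 = 20
Q: 5·2 = 10 | 1·0+1·0+3·0+5·2+5·0 = 10
A: 5·3 = 15 | 1·0+1·0+3·0+5·0+5·3 = 15
gcd(5,1,1,3,5,5) = 1

Coefficients: [5, 1, 1, 3, 5, 5]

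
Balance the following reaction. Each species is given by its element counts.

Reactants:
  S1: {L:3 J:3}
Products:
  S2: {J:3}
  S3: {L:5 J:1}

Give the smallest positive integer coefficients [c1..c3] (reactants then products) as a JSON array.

L: 5·3 = 15 | 4·0+3·5 = 15
J: 5·3 = 15 | 4·3+3·1 = 15
gcd(5,4,3) = 1

Coefficients: [5, 4, 3]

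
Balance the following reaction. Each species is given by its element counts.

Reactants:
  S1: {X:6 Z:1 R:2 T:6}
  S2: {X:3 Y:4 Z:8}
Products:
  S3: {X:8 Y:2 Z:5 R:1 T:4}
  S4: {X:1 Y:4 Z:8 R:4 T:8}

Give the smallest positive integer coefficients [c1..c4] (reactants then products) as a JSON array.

X: 4·6+3·3 = 33 | 4·8+1·1 = 33
Y: 4·0+3·4 = 12 | 4·2+1·4 = 12
Z: 4·1+3·8 = 28 | 4·5+1·8 = 28
R: 4·2+3·0 = 8 | 4·1+1·4 = 8
T: 4·6+3·0 = 24 | 4·4+1·8 = 24
gcd(4,3,4,1) = 1

Coefficients: [4, 3, 4, 1]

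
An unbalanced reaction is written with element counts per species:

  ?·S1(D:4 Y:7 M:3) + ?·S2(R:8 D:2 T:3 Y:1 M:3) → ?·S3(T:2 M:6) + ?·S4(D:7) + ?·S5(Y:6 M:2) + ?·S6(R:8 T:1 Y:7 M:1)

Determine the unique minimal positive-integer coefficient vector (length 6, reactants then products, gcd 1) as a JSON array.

Coefficients: [6, 2, 2, 4, 5, 2]

R: 6·0+2·8 = 16 | 2·0+4·0+5·0+2·8 = 16
D: 6·4+2·2 = 28 | 2·0+4·7+5·0+2·0 = 28
T: 6·0+2·3 = 6 | 2·2+4·0+5·0+2·1 = 6
Y: 6·7+2·1 = 44 | 2·0+4·0+5·6+2·7 = 44
M: 6·3+2·3 = 24 | 2·6+4·0+5·2+2·1 = 24
gcd(6,2,2,4,5,2) = 1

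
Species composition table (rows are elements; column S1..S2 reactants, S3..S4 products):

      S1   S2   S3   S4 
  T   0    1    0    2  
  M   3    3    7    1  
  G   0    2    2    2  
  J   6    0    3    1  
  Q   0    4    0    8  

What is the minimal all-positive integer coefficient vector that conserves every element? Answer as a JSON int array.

T: 2·0+6·1 = 6 | 3·0+3·2 = 6
M: 2·3+6·3 = 24 | 3·7+3·1 = 24
G: 2·0+6·2 = 12 | 3·2+3·2 = 12
J: 2·6+6·0 = 12 | 3·3+3·1 = 12
Q: 2·0+6·4 = 24 | 3·0+3·8 = 24
gcd(2,6,3,3) = 1

Coefficients: [2, 6, 3, 3]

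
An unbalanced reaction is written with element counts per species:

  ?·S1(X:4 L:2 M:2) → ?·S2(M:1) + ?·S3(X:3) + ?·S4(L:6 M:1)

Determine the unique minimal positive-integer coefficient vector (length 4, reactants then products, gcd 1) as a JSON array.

Coefficients: [3, 5, 4, 1]

X: 3·4 = 12 | 5·0+4·3+1·0 = 12
L: 3·2 = 6 | 5·0+4·0+1·6 = 6
M: 3·2 = 6 | 5·1+4·0+1·1 = 6
gcd(3,5,4,1) = 1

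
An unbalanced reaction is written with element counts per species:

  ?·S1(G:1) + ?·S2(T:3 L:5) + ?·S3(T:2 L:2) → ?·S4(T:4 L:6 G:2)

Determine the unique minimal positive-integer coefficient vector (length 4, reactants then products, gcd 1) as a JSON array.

T: 4·0+2·3+1·2 = 8 | 2·4 = 8
L: 4·0+2·5+1·2 = 12 | 2·6 = 12
G: 4·1+2·0+1·0 = 4 | 2·2 = 4
gcd(4,2,1,2) = 1

Coefficients: [4, 2, 1, 2]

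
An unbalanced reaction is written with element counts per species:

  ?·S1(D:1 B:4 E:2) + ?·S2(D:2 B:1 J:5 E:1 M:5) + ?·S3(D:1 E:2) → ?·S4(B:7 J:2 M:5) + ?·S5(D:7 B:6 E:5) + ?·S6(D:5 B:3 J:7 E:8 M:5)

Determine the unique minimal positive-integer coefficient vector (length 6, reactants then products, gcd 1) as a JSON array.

D: 6·1+5·2+6·1 = 22 | 2·0+1·7+3·5 = 22
B: 6·4+5·1+6·0 = 29 | 2·7+1·6+3·3 = 29
J: 6·0+5·5+6·0 = 25 | 2·2+1·0+3·7 = 25
E: 6·2+5·1+6·2 = 29 | 2·0+1·5+3·8 = 29
M: 6·0+5·5+6·0 = 25 | 2·5+1·0+3·5 = 25
gcd(6,5,6,2,1,3) = 1

Coefficients: [6, 5, 6, 2, 1, 3]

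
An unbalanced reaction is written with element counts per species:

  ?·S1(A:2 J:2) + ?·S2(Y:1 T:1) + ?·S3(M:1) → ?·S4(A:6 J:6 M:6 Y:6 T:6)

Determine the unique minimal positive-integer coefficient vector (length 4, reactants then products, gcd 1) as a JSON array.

A: 3·2+6·0+6·0 = 6 | 1·6 = 6
J: 3·2+6·0+6·0 = 6 | 1·6 = 6
M: 3·0+6·0+6·1 = 6 | 1·6 = 6
Y: 3·0+6·1+6·0 = 6 | 1·6 = 6
T: 3·0+6·1+6·0 = 6 | 1·6 = 6
gcd(3,6,6,1) = 1

Coefficients: [3, 6, 6, 1]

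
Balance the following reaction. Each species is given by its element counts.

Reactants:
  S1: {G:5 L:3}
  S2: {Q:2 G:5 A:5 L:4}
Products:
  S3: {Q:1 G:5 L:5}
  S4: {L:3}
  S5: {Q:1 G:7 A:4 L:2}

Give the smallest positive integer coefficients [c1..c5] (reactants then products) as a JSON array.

Q: 6·0+4·2 = 8 | 3·1+3·0+5·1 = 8
G: 6·5+4·5 = 50 | 3·5+3·0+5·7 = 50
A: 6·0+4·5 = 20 | 3·0+3·0+5·4 = 20
L: 6·3+4·4 = 34 | 3·5+3·3+5·2 = 34
gcd(6,4,3,3,5) = 1

Coefficients: [6, 4, 3, 3, 5]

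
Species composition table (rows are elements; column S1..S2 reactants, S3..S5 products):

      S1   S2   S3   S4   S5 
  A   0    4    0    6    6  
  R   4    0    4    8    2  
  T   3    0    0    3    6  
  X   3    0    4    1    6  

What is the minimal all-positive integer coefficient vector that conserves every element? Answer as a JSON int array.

Coefficients: [6, 6, 1, 2, 2]

A: 6·0+6·4 = 24 | 1·0+2·6+2·6 = 24
R: 6·4+6·0 = 24 | 1·4+2·8+2·2 = 24
T: 6·3+6·0 = 18 | 1·0+2·3+2·6 = 18
X: 6·3+6·0 = 18 | 1·4+2·1+2·6 = 18
gcd(6,6,1,2,2) = 1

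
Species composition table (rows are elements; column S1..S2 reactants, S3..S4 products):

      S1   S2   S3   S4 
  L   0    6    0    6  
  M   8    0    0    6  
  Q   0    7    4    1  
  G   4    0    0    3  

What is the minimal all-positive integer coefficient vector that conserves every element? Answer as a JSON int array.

Coefficients: [3, 4, 6, 4]

L: 3·0+4·6 = 24 | 6·0+4·6 = 24
M: 3·8+4·0 = 24 | 6·0+4·6 = 24
Q: 3·0+4·7 = 28 | 6·4+4·1 = 28
G: 3·4+4·0 = 12 | 6·0+4·3 = 12
gcd(3,4,6,4) = 1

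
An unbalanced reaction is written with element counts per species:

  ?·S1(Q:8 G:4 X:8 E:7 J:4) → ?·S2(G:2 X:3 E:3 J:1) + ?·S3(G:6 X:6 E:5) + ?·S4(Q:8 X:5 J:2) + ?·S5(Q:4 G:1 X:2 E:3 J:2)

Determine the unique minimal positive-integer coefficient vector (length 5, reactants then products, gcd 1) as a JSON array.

Q: 5·8 = 40 | 4·0+1·0+2·8+6·4 = 40
G: 5·4 = 20 | 4·2+1·6+2·0+6·1 = 20
X: 5·8 = 40 | 4·3+1·6+2·5+6·2 = 40
E: 5·7 = 35 | 4·3+1·5+2·0+6·3 = 35
J: 5·4 = 20 | 4·1+1·0+2·2+6·2 = 20
gcd(5,4,1,2,6) = 1

Coefficients: [5, 4, 1, 2, 6]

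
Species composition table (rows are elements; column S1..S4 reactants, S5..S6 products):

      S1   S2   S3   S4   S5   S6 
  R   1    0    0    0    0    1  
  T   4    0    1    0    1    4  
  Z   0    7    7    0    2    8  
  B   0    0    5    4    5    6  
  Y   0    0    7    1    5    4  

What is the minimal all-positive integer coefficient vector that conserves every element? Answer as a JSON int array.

Coefficients: [4, 1, 5, 6, 5, 4]

R: 4·1+1·0+5·0+6·0 = 4 | 5·0+4·1 = 4
T: 4·4+1·0+5·1+6·0 = 21 | 5·1+4·4 = 21
Z: 4·0+1·7+5·7+6·0 = 42 | 5·2+4·8 = 42
B: 4·0+1·0+5·5+6·4 = 49 | 5·5+4·6 = 49
Y: 4·0+1·0+5·7+6·1 = 41 | 5·5+4·4 = 41
gcd(4,1,5,6,5,4) = 1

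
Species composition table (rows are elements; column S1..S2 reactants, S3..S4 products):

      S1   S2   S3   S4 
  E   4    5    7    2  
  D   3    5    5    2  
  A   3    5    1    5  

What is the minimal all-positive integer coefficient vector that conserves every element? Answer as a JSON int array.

E: 6·4+1·5 = 29 | 3·7+4·2 = 29
D: 6·3+1·5 = 23 | 3·5+4·2 = 23
A: 6·3+1·5 = 23 | 3·1+4·5 = 23
gcd(6,1,3,4) = 1

Coefficients: [6, 1, 3, 4]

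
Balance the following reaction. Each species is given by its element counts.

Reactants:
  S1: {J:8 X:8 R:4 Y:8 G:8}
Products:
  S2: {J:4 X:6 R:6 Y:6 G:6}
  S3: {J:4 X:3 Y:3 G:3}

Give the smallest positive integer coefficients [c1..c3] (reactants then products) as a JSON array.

Coefficients: [3, 2, 4]

J: 3·8 = 24 | 2·4+4·4 = 24
X: 3·8 = 24 | 2·6+4·3 = 24
R: 3·4 = 12 | 2·6+4·0 = 12
Y: 3·8 = 24 | 2·6+4·3 = 24
G: 3·8 = 24 | 2·6+4·3 = 24
gcd(3,2,4) = 1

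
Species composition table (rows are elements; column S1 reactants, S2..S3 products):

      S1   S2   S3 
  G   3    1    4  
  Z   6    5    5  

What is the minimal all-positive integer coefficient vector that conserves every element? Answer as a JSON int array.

Coefficients: [5, 3, 3]

G: 5·3 = 15 | 3·1+3·4 = 15
Z: 5·6 = 30 | 3·5+3·5 = 30
gcd(5,3,3) = 1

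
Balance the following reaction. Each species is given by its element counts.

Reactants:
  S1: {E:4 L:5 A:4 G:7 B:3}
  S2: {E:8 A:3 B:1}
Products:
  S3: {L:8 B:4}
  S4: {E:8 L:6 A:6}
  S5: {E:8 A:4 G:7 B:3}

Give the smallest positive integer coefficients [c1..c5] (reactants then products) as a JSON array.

Coefficients: [4, 4, 1, 2, 4]

E: 4·4+4·8 = 48 | 1·0+2·8+4·8 = 48
L: 4·5+4·0 = 20 | 1·8+2·6+4·0 = 20
A: 4·4+4·3 = 28 | 1·0+2·6+4·4 = 28
G: 4·7+4·0 = 28 | 1·0+2·0+4·7 = 28
B: 4·3+4·1 = 16 | 1·4+2·0+4·3 = 16
gcd(4,4,1,2,4) = 1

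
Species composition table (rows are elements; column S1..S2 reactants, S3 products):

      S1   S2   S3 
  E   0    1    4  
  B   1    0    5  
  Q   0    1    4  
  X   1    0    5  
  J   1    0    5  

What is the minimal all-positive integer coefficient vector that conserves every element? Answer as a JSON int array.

E: 5·0+4·1 = 4 | 1·4 = 4
B: 5·1+4·0 = 5 | 1·5 = 5
Q: 5·0+4·1 = 4 | 1·4 = 4
X: 5·1+4·0 = 5 | 1·5 = 5
J: 5·1+4·0 = 5 | 1·5 = 5
gcd(5,4,1) = 1

Coefficients: [5, 4, 1]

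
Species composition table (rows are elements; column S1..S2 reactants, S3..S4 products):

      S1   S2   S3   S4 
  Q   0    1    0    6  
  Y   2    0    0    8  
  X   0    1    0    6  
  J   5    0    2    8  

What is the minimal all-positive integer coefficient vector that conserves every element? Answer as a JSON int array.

Q: 4·0+6·1 = 6 | 6·0+1·6 = 6
Y: 4·2+6·0 = 8 | 6·0+1·8 = 8
X: 4·0+6·1 = 6 | 6·0+1·6 = 6
J: 4·5+6·0 = 20 | 6·2+1·8 = 20
gcd(4,6,6,1) = 1

Coefficients: [4, 6, 6, 1]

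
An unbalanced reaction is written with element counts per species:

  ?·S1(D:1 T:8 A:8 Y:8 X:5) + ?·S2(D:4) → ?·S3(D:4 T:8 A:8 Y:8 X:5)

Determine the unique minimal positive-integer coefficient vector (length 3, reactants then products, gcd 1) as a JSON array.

D: 4·1+3·4 = 16 | 4·4 = 16
T: 4·8+3·0 = 32 | 4·8 = 32
A: 4·8+3·0 = 32 | 4·8 = 32
Y: 4·8+3·0 = 32 | 4·8 = 32
X: 4·5+3·0 = 20 | 4·5 = 20
gcd(4,3,4) = 1

Coefficients: [4, 3, 4]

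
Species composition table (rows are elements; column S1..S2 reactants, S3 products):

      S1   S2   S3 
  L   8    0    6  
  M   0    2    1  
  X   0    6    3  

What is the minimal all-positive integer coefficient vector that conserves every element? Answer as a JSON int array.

L: 3·8+2·0 = 24 | 4·6 = 24
M: 3·0+2·2 = 4 | 4·1 = 4
X: 3·0+2·6 = 12 | 4·3 = 12
gcd(3,2,4) = 1

Coefficients: [3, 2, 4]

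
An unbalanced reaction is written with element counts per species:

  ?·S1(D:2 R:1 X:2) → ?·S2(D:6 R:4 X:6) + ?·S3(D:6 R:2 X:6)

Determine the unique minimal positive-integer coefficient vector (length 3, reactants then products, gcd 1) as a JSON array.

Coefficients: [6, 1, 1]

D: 6·2 = 12 | 1·6+1·6 = 12
R: 6·1 = 6 | 1·4+1·2 = 6
X: 6·2 = 12 | 1·6+1·6 = 12
gcd(6,1,1) = 1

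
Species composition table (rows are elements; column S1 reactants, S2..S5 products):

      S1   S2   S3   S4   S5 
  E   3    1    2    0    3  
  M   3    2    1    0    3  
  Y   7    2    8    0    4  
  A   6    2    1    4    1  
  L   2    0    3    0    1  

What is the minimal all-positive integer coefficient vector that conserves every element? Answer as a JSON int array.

Coefficients: [2, 1, 1, 2, 1]

E: 2·3 = 6 | 1·1+1·2+2·0+1·3 = 6
M: 2·3 = 6 | 1·2+1·1+2·0+1·3 = 6
Y: 2·7 = 14 | 1·2+1·8+2·0+1·4 = 14
A: 2·6 = 12 | 1·2+1·1+2·4+1·1 = 12
L: 2·2 = 4 | 1·0+1·3+2·0+1·1 = 4
gcd(2,1,1,2,1) = 1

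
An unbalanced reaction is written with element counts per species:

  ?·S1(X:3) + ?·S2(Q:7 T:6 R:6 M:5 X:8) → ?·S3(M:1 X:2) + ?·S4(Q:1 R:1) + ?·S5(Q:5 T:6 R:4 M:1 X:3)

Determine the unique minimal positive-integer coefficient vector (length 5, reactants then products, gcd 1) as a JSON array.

Coefficients: [1, 1, 4, 2, 1]

Q: 1·0+1·7 = 7 | 4·0+2·1+1·5 = 7
T: 1·0+1·6 = 6 | 4·0+2·0+1·6 = 6
R: 1·0+1·6 = 6 | 4·0+2·1+1·4 = 6
M: 1·0+1·5 = 5 | 4·1+2·0+1·1 = 5
X: 1·3+1·8 = 11 | 4·2+2·0+1·3 = 11
gcd(1,1,4,2,1) = 1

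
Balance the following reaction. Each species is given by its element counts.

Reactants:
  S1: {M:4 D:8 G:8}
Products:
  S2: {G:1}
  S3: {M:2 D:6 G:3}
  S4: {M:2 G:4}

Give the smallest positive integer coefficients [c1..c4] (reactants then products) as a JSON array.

M: 3·4 = 12 | 4·0+4·2+2·2 = 12
D: 3·8 = 24 | 4·0+4·6+2·0 = 24
G: 3·8 = 24 | 4·1+4·3+2·4 = 24
gcd(3,4,4,2) = 1

Coefficients: [3, 4, 4, 2]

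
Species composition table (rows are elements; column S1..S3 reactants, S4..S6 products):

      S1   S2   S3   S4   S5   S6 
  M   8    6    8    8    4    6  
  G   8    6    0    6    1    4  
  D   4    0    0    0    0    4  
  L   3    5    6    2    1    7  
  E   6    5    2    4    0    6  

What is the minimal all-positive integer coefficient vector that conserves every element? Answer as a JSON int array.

Coefficients: [6, 2, 5, 5, 6, 6]

M: 6·8+2·6+5·8 = 100 | 5·8+6·4+6·6 = 100
G: 6·8+2·6+5·0 = 60 | 5·6+6·1+6·4 = 60
D: 6·4+2·0+5·0 = 24 | 5·0+6·0+6·4 = 24
L: 6·3+2·5+5·6 = 58 | 5·2+6·1+6·7 = 58
E: 6·6+2·5+5·2 = 56 | 5·4+6·0+6·6 = 56
gcd(6,2,5,5,6,6) = 1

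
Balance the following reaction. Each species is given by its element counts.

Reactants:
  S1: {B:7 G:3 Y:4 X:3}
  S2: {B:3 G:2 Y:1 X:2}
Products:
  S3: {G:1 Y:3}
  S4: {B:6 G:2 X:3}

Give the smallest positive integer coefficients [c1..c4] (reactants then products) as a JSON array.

B: 3·7+3·3 = 30 | 5·0+5·6 = 30
G: 3·3+3·2 = 15 | 5·1+5·2 = 15
Y: 3·4+3·1 = 15 | 5·3+5·0 = 15
X: 3·3+3·2 = 15 | 5·0+5·3 = 15
gcd(3,3,5,5) = 1

Coefficients: [3, 3, 5, 5]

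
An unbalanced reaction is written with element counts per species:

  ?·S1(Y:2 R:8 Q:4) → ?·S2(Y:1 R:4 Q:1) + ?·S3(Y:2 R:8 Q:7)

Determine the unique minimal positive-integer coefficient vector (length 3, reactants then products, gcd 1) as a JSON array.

Coefficients: [5, 6, 2]

Y: 5·2 = 10 | 6·1+2·2 = 10
R: 5·8 = 40 | 6·4+2·8 = 40
Q: 5·4 = 20 | 6·1+2·7 = 20
gcd(5,6,2) = 1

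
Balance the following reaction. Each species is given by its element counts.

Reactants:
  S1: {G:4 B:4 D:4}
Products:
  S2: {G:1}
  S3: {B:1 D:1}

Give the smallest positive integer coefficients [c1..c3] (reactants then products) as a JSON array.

Coefficients: [1, 4, 4]

G: 1·4 = 4 | 4·1+4·0 = 4
B: 1·4 = 4 | 4·0+4·1 = 4
D: 1·4 = 4 | 4·0+4·1 = 4
gcd(1,4,4) = 1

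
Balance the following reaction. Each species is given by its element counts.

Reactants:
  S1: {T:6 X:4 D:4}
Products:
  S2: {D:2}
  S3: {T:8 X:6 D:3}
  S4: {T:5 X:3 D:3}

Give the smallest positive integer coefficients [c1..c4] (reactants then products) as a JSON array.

Coefficients: [6, 3, 2, 4]

T: 6·6 = 36 | 3·0+2·8+4·5 = 36
X: 6·4 = 24 | 3·0+2·6+4·3 = 24
D: 6·4 = 24 | 3·2+2·3+4·3 = 24
gcd(6,3,2,4) = 1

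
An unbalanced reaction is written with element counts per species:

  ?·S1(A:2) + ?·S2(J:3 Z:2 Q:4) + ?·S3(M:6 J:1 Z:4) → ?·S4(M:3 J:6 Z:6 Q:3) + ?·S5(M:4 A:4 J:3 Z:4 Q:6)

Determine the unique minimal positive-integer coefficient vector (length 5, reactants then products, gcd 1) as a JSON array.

M: 6·0+6·0+3·6 = 18 | 2·3+3·4 = 18
A: 6·2+6·0+3·0 = 12 | 2·0+3·4 = 12
J: 6·0+6·3+3·1 = 21 | 2·6+3·3 = 21
Z: 6·0+6·2+3·4 = 24 | 2·6+3·4 = 24
Q: 6·0+6·4+3·0 = 24 | 2·3+3·6 = 24
gcd(6,6,3,2,3) = 1

Coefficients: [6, 6, 3, 2, 3]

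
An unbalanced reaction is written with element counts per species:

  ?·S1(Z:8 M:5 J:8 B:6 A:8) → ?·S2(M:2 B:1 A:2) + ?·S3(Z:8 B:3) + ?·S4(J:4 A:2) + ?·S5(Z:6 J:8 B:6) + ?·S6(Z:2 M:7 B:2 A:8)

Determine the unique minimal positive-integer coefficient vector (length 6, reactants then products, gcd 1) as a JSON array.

Coefficients: [3, 4, 2, 4, 1, 1]

Z: 3·8 = 24 | 4·0+2·8+4·0+1·6+1·2 = 24
M: 3·5 = 15 | 4·2+2·0+4·0+1·0+1·7 = 15
J: 3·8 = 24 | 4·0+2·0+4·4+1·8+1·0 = 24
B: 3·6 = 18 | 4·1+2·3+4·0+1·6+1·2 = 18
A: 3·8 = 24 | 4·2+2·0+4·2+1·0+1·8 = 24
gcd(3,4,2,4,1,1) = 1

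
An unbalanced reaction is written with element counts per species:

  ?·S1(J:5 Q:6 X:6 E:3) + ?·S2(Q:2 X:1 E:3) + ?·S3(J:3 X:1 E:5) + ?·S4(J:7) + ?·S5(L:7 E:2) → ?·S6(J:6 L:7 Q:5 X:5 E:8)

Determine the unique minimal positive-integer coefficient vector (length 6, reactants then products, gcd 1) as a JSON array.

Coefficients: [4, 3, 3, 1, 6, 6]

J: 4·5+3·0+3·3+1·7+6·0 = 36 | 6·6 = 36
L: 4·0+3·0+3·0+1·0+6·7 = 42 | 6·7 = 42
Q: 4·6+3·2+3·0+1·0+6·0 = 30 | 6·5 = 30
X: 4·6+3·1+3·1+1·0+6·0 = 30 | 6·5 = 30
E: 4·3+3·3+3·5+1·0+6·2 = 48 | 6·8 = 48
gcd(4,3,3,1,6,6) = 1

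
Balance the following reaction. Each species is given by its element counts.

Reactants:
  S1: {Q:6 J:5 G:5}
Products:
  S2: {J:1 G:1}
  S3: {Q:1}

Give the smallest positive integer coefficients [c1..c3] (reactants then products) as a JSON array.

Q: 1·6 = 6 | 5·0+6·1 = 6
J: 1·5 = 5 | 5·1+6·0 = 5
G: 1·5 = 5 | 5·1+6·0 = 5
gcd(1,5,6) = 1

Coefficients: [1, 5, 6]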